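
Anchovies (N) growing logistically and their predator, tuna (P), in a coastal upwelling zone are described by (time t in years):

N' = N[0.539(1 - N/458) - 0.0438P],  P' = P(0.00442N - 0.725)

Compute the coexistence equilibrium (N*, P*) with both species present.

N* ≈ 164, P* ≈ 7.9

From dP/dt = 0 with P > 0: 0.00442N* = 0.725, so N* = 164.
Substitute into dN/dt = 0: 0.539(1 - 164/458) = 0.0438P*.
The bracket is 0.642, giving P* = 0.346/0.0438 = 7.9.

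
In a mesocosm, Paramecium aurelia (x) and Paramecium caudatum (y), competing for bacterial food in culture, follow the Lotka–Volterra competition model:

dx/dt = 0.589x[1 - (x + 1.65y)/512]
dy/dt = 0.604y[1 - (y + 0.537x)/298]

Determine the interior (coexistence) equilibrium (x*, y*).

Setting both brackets to zero gives the nullclines x + 1.65y = 512 and 0.537x + y = 298.
Substituting y = 298 - 0.537x into the first: x(1 - 1.65·0.537) = 512 - 1.65·298.
So x* = 20.3/0.114 = 178, and then y* = 298 - 0.537·178 = 202.

x* ≈ 178, y* ≈ 202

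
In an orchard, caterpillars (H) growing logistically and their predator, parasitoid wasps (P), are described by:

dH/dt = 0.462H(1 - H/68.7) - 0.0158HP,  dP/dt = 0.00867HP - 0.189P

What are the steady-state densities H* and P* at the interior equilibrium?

From dP/dt = 0 with P > 0: 0.00867H* = 0.189, so H* = 21.8.
Substitute into dH/dt = 0: 0.462(1 - 21.8/68.7) = 0.0158P*.
The bracket is 0.683, giving P* = 0.315/0.0158 = 20.

H* ≈ 21.8, P* ≈ 20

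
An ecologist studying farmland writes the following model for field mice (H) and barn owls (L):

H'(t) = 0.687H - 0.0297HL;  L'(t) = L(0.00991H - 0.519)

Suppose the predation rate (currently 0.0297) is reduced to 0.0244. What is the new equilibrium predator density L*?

At the interior fixed point, setting dH/dt = 0 with H > 0 fixes L* = (prey growth rate)/(HL coefficient) — independent of the other coefficients.
With the change, L* = 0.687/0.0244 = 28.2; it rises from 23.1.

L* ≈ 28.2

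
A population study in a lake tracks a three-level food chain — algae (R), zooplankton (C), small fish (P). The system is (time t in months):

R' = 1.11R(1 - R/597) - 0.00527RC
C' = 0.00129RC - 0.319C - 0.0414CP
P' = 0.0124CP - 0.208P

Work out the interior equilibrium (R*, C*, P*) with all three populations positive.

R* ≈ 549, C* ≈ 16.8, P* ≈ 9.42

From dP/dt = 0: 0.0124C* = 0.208, so C* = 16.8.
From dR/dt = 0: 1.11(1 - R*/597) = 0.00527·16.8, giving R* = 597·(1 - 0.0796) = 549.
From dC/dt = 0: 0.00129·549 - 0.319 = 0.0414P*, so P* = 0.39/0.0414 = 9.42.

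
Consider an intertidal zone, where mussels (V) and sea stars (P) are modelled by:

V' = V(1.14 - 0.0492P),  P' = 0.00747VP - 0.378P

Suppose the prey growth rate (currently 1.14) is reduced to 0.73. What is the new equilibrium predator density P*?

P* ≈ 14.8

At the interior fixed point, setting dV/dt = 0 with V > 0 fixes P* = (prey growth rate)/(VP coefficient) — independent of the other coefficients.
With the change, P* = 0.73/0.0492 = 14.8; it falls from 23.2.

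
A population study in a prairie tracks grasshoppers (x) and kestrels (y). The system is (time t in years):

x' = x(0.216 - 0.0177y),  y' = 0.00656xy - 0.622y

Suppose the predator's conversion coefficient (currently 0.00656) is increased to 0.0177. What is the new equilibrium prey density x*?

At the interior fixed point, setting dy/dt = 0 with y > 0 fixes x* = (predator death rate)/(xy coefficient) — independent of the other coefficients.
With the change, x* = 0.622/0.0177 = 35.1; it falls from 94.8.

x* ≈ 35.1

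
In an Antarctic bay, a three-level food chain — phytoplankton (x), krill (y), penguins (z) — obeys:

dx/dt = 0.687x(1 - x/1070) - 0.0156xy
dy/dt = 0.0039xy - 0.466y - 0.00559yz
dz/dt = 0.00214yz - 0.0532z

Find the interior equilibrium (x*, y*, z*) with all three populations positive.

x* ≈ 466, y* ≈ 24.9, z* ≈ 242

From dz/dt = 0: 0.00214y* = 0.0532, so y* = 24.9.
From dx/dt = 0: 0.687(1 - x*/1070) = 0.0156·24.9, giving x* = 1070·(1 - 0.565) = 466.
From dy/dt = 0: 0.0039·466 - 0.466 = 0.00559z*, so z* = 1.35/0.00559 = 242.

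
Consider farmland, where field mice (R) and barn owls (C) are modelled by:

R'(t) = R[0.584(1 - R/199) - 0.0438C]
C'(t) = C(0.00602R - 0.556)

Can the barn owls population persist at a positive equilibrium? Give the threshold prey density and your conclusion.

The predator equation gives dC/dt > 0 only when R > 0.556/0.00602 = 92.4.
Without the predator, R → K = 199. Since 199 > 92.4, the predator can invade and persist.

Threshold R = 92.4; K > 92.4, so yes, the predator persists.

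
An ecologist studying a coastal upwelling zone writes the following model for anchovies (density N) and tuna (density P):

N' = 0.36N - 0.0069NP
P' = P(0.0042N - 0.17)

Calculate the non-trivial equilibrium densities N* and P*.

N* ≈ 40.5, P* ≈ 52.2

Set dP/dt = 0 with P > 0: 0.0042N - 0.17 = 0, so N* = 0.17/0.0042 = 40.5.
Set dN/dt = 0 with N > 0: 0.36 - 0.0069P = 0, so P* = 0.36/0.0069 = 52.2.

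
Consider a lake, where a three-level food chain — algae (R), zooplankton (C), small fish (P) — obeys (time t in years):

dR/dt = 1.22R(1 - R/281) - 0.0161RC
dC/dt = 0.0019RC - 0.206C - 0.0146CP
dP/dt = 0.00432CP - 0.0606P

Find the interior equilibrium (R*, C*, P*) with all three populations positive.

From dP/dt = 0: 0.00432C* = 0.0606, so C* = 14.
From dR/dt = 0: 1.22(1 - R*/281) = 0.0161·14, giving R* = 281·(1 - 0.185) = 229.
From dC/dt = 0: 0.0019·229 - 0.206 = 0.0146P*, so P* = 0.229/0.0146 = 15.7.

R* ≈ 229, C* ≈ 14, P* ≈ 15.7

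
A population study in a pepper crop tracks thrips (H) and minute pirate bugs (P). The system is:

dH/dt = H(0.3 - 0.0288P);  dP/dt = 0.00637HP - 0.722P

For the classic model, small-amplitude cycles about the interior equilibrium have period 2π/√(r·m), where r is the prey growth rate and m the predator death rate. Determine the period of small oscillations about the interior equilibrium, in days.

Here r = 0.3 and m = 0.722, so r·m = 0.217.
ω = √0.217 = 0.465 per day, hence T = 2π/ω ≈ 13.5 days.

T ≈ 13.5 days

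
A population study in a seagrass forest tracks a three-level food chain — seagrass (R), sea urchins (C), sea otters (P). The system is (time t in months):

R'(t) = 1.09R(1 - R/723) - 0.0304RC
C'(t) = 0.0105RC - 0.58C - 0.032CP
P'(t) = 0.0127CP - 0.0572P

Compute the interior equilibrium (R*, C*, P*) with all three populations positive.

R* ≈ 632, C* ≈ 4.5, P* ≈ 189

From dP/dt = 0: 0.0127C* = 0.0572, so C* = 4.5.
From dR/dt = 0: 1.09(1 - R*/723) = 0.0304·4.5, giving R* = 723·(1 - 0.126) = 632.
From dC/dt = 0: 0.0105·632 - 0.58 = 0.032P*, so P* = 6.06/0.032 = 189.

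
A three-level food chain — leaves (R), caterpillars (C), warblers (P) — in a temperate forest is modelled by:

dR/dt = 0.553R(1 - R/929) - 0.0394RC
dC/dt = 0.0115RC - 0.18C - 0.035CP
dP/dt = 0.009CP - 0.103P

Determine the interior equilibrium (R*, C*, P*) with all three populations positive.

From dP/dt = 0: 0.009C* = 0.103, so C* = 11.4.
From dR/dt = 0: 0.553(1 - R*/929) = 0.0394·11.4, giving R* = 929·(1 - 0.815) = 172.
From dC/dt = 0: 0.0115·172 - 0.18 = 0.035P*, so P* = 1.79/0.035 = 51.2.

R* ≈ 172, C* ≈ 11.4, P* ≈ 51.2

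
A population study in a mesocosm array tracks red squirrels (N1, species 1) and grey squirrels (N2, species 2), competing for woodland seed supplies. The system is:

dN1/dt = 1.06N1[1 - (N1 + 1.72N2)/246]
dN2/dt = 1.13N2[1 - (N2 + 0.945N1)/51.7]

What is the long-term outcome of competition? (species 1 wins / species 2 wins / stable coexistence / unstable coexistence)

species 1 excludes species 2

Compare the nullcline intercepts: K1/α12 = 246/1.72 = 143 > K2 = 51.7; K2/α21 = 51.7/0.945 = 54.7 < K1 = 246.
Since the inequalities point opposite ways, species 1 can invade but species 2 cannot.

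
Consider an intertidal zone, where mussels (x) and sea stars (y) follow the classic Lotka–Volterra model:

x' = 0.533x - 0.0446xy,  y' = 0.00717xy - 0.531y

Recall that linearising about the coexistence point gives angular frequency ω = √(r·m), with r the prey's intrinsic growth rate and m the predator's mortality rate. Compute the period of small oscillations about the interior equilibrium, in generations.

Here r = 0.533 and m = 0.531, so r·m = 0.283.
ω = √0.283 = 0.532 per generation, hence T = 2π/ω ≈ 11.8 generations.

T ≈ 11.8 generations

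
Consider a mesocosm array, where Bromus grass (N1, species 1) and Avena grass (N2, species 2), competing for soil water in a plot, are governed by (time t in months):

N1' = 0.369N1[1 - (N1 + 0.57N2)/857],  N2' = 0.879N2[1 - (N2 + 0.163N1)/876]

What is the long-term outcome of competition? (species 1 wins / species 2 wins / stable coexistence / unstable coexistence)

stable coexistence

Compare the nullcline intercepts: K1/α12 = 857/0.57 = 1500 > K2 = 876; K2/α21 = 876/0.163 = 5370 > K1 = 857.
Since both inequalities hold, each species can invade when rare, so the interior equilibrium is stable.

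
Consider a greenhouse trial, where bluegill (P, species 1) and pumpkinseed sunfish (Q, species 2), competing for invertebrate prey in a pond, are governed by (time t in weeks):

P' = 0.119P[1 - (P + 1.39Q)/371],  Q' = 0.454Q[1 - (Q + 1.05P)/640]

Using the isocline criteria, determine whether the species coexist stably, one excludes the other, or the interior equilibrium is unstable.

species 2 excludes species 1

Compare the nullcline intercepts: K1/α12 = 371/1.39 = 267 < K2 = 640; K2/α21 = 640/1.05 = 610 > K1 = 371.
Since the inequalities point opposite ways, species 2 can invade but species 1 cannot.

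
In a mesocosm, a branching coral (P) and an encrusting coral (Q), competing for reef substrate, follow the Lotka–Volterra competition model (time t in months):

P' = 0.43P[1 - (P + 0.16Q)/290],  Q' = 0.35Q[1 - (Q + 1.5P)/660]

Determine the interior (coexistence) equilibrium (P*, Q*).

Setting both brackets to zero gives the nullclines P + 0.16Q = 290 and 1.5P + Q = 660.
Substituting Q = 660 - 1.5P into the first: P(1 - 0.16·1.5) = 290 - 0.16·660.
So P* = 184/0.76 = 243, and then Q* = 660 - 1.5·243 = 296.

P* ≈ 243, Q* ≈ 296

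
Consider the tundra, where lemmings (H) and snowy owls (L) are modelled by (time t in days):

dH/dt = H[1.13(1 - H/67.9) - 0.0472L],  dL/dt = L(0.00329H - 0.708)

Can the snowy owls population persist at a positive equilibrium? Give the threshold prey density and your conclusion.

The predator equation gives dL/dt > 0 only when H > 0.708/0.00329 = 215.
Without the predator, H → K = 67.9. Since 67.9 < 215, the predator cannot invade.

Threshold H = 215; K < 215, so no, the predator goes extinct.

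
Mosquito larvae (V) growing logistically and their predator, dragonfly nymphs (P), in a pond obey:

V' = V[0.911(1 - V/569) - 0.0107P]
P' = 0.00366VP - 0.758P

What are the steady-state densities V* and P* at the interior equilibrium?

From dP/dt = 0 with P > 0: 0.00366V* = 0.758, so V* = 207.
Substitute into dV/dt = 0: 0.911(1 - 207/569) = 0.0107P*.
The bracket is 0.636, giving P* = 0.579/0.0107 = 54.2.

V* ≈ 207, P* ≈ 54.2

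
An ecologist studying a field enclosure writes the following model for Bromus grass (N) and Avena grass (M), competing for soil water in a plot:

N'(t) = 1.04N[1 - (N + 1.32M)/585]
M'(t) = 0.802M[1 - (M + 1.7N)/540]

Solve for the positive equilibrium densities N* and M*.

Setting both brackets to zero gives the nullclines N + 1.32M = 585 and 1.7N + M = 540.
Substituting M = 540 - 1.7N into the first: N(1 - 1.32·1.7) = 585 - 1.32·540.
So N* = -128/-1.24 = 103, and then M* = 540 - 1.7·103 = 365.

N* ≈ 103, M* ≈ 365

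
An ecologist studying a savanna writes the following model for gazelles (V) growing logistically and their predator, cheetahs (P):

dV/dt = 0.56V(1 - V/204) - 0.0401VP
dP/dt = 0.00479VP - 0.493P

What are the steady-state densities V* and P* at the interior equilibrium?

V* ≈ 103, P* ≈ 6.92

From dP/dt = 0 with P > 0: 0.00479V* = 0.493, so V* = 103.
Substitute into dV/dt = 0: 0.56(1 - 103/204) = 0.0401P*.
The bracket is 0.495, giving P* = 0.277/0.0401 = 6.92.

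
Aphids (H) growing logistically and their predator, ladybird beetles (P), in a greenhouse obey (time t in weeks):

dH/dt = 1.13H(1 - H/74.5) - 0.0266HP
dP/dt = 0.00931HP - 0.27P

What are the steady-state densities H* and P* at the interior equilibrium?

From dP/dt = 0 with P > 0: 0.00931H* = 0.27, so H* = 29.
Substitute into dH/dt = 0: 1.13(1 - 29/74.5) = 0.0266P*.
The bracket is 0.611, giving P* = 0.69/0.0266 = 25.9.

H* ≈ 29, P* ≈ 25.9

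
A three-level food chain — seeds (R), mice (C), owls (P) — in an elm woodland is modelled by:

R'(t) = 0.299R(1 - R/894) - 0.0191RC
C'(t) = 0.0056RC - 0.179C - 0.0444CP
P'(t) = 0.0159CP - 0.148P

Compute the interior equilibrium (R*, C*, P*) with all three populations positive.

From dP/dt = 0: 0.0159C* = 0.148, so C* = 9.31.
From dR/dt = 0: 0.299(1 - R*/894) = 0.0191·9.31, giving R* = 894·(1 - 0.595) = 362.
From dC/dt = 0: 0.0056·362 - 0.179 = 0.0444P*, so P* = 1.85/0.0444 = 41.7.

R* ≈ 362, C* ≈ 9.31, P* ≈ 41.7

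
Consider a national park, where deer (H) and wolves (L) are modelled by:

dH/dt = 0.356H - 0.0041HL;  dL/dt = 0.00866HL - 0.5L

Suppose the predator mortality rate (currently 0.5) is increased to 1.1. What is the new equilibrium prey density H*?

H* ≈ 127

At the interior fixed point, setting dL/dt = 0 with L > 0 fixes H* = (predator death rate)/(HL coefficient) — independent of the other coefficients.
With the change, H* = 1.1/0.00866 = 127; it rises from 57.7.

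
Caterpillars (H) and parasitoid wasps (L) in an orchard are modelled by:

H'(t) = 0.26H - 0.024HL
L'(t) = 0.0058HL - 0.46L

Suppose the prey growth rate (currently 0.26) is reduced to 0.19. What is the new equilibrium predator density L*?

At the interior fixed point, setting dH/dt = 0 with H > 0 fixes L* = (prey growth rate)/(HL coefficient) — independent of the other coefficients.
With the change, L* = 0.19/0.024 = 7.92; it falls from 10.8.

L* ≈ 7.92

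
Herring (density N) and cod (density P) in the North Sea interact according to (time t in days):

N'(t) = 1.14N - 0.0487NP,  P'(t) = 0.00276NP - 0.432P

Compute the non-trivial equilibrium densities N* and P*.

N* ≈ 157, P* ≈ 23.4

Set dP/dt = 0 with P > 0: 0.00276N - 0.432 = 0, so N* = 0.432/0.00276 = 157.
Set dN/dt = 0 with N > 0: 1.14 - 0.0487P = 0, so P* = 1.14/0.0487 = 23.4.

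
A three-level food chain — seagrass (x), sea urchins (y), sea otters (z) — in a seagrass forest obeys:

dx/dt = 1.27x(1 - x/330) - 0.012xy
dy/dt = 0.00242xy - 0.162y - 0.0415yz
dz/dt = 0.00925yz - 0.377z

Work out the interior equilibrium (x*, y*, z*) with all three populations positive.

x* ≈ 203, y* ≈ 40.8, z* ≈ 7.93

From dz/dt = 0: 0.00925y* = 0.377, so y* = 40.8.
From dx/dt = 0: 1.27(1 - x*/330) = 0.012·40.8, giving x* = 330·(1 - 0.385) = 203.
From dy/dt = 0: 0.00242·203 - 0.162 = 0.0415z*, so z* = 0.329/0.0415 = 7.93.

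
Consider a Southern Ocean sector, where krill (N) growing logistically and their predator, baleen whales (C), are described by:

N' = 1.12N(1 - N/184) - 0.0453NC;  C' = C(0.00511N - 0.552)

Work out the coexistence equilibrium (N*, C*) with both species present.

From dC/dt = 0 with C > 0: 0.00511N* = 0.552, so N* = 108.
Substitute into dN/dt = 0: 1.12(1 - 108/184) = 0.0453C*.
The bracket is 0.413, giving C* = 0.462/0.0453 = 10.2.

N* ≈ 108, C* ≈ 10.2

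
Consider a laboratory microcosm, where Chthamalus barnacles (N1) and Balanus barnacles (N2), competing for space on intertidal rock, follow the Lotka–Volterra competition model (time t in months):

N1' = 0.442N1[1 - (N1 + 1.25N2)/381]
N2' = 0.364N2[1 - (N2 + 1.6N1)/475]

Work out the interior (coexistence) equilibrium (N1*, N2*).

Setting both brackets to zero gives the nullclines N1 + 1.25N2 = 381 and 1.6N1 + N2 = 475.
Substituting N2 = 475 - 1.6N1 into the first: N1(1 - 1.25·1.6) = 381 - 1.25·475.
So N1* = -213/-1 = 213, and then N2* = 475 - 1.6·213 = 135.

N1* ≈ 213, N2* ≈ 135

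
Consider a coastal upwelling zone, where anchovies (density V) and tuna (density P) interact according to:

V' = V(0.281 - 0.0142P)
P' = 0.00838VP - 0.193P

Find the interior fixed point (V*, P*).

Set dP/dt = 0 with P > 0: 0.00838V - 0.193 = 0, so V* = 0.193/0.00838 = 23.
Set dV/dt = 0 with V > 0: 0.281 - 0.0142P = 0, so P* = 0.281/0.0142 = 19.8.

V* ≈ 23, P* ≈ 19.8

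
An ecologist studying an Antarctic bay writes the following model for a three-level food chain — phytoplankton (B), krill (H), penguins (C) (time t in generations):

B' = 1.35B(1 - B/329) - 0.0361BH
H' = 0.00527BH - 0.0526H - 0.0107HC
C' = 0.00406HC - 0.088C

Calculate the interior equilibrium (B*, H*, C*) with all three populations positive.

B* ≈ 138, H* ≈ 21.7, C* ≈ 63.2

From dC/dt = 0: 0.00406H* = 0.088, so H* = 21.7.
From dB/dt = 0: 1.35(1 - B*/329) = 0.0361·21.7, giving B* = 329·(1 - 0.58) = 138.
From dH/dt = 0: 0.00527·138 - 0.0526 = 0.0107C*, so C* = 0.676/0.0107 = 63.2.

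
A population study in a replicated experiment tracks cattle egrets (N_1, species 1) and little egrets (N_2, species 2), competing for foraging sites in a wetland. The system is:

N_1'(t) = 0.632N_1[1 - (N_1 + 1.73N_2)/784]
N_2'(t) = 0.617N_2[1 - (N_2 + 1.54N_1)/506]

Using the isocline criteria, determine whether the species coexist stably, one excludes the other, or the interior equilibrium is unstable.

Compare the nullcline intercepts: K1/α12 = 784/1.73 = 453 < K2 = 506; K2/α21 = 506/1.54 = 329 < K1 = 784.
Since both are reversed, neither can invade when rare; the interior point is a saddle.

unstable coexistence (outcome depends on initial conditions)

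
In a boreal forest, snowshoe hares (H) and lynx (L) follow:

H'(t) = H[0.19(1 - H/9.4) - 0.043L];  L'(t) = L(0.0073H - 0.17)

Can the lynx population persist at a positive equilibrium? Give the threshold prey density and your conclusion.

Threshold H = 23.3; K < 23.3, so no, the predator goes extinct.

The predator equation gives dL/dt > 0 only when H > 0.17/0.0073 = 23.3.
Without the predator, H → K = 9.4. Since 9.4 < 23.3, the predator cannot invade.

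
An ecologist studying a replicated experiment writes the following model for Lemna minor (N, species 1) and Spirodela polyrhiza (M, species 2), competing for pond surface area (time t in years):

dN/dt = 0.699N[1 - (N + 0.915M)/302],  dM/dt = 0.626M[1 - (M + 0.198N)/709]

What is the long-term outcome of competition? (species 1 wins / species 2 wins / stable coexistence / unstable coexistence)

species 2 excludes species 1

Compare the nullcline intercepts: K1/α12 = 302/0.915 = 330 < K2 = 709; K2/α21 = 709/0.198 = 3580 > K1 = 302.
Since the inequalities point opposite ways, species 2 can invade but species 1 cannot.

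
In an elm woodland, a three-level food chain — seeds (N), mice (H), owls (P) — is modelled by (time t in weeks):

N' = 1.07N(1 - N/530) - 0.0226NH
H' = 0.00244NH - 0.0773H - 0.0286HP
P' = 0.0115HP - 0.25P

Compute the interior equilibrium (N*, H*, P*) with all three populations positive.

From dP/dt = 0: 0.0115H* = 0.25, so H* = 21.7.
From dN/dt = 0: 1.07(1 - N*/530) = 0.0226·21.7, giving N* = 530·(1 - 0.459) = 287.
From dH/dt = 0: 0.00244·287 - 0.0773 = 0.0286P*, so P* = 0.622/0.0286 = 21.8.

N* ≈ 287, H* ≈ 21.7, P* ≈ 21.8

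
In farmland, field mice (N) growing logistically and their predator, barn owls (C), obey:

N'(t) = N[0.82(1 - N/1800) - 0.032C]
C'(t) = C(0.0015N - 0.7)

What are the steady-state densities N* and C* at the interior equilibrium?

N* ≈ 467, C* ≈ 19

From dC/dt = 0 with C > 0: 0.0015N* = 0.7, so N* = 467.
Substitute into dN/dt = 0: 0.82(1 - 467/1800) = 0.032C*.
The bracket is 0.741, giving C* = 0.607/0.032 = 19.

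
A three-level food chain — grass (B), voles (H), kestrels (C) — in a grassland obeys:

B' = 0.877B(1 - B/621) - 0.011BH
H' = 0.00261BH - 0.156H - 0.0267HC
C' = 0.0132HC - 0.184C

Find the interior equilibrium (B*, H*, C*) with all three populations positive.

B* ≈ 512, H* ≈ 13.9, C* ≈ 44.2

From dC/dt = 0: 0.0132H* = 0.184, so H* = 13.9.
From dB/dt = 0: 0.877(1 - B*/621) = 0.011·13.9, giving B* = 621·(1 - 0.175) = 512.
From dH/dt = 0: 0.00261·512 - 0.156 = 0.0267C*, so C* = 1.18/0.0267 = 44.2.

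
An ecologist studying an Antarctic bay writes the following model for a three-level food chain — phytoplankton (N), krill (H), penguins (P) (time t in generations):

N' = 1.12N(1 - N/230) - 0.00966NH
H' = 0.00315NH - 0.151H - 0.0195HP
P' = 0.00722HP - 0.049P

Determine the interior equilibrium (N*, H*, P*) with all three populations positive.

N* ≈ 217, H* ≈ 6.79, P* ≈ 27.2

From dP/dt = 0: 0.00722H* = 0.049, so H* = 6.79.
From dN/dt = 0: 1.12(1 - N*/230) = 0.00966·6.79, giving N* = 230·(1 - 0.0585) = 217.
From dH/dt = 0: 0.00315·217 - 0.151 = 0.0195P*, so P* = 0.531/0.0195 = 27.2.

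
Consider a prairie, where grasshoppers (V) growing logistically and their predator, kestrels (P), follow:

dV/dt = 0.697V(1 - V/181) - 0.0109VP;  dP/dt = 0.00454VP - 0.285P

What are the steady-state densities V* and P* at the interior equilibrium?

V* ≈ 62.8, P* ≈ 41.8

From dP/dt = 0 with P > 0: 0.00454V* = 0.285, so V* = 62.8.
Substitute into dV/dt = 0: 0.697(1 - 62.8/181) = 0.0109P*.
The bracket is 0.653, giving P* = 0.455/0.0109 = 41.8.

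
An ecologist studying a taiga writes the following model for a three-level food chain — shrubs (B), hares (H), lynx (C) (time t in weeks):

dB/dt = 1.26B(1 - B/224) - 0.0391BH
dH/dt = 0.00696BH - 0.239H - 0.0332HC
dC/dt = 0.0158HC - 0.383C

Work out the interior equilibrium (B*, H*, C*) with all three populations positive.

From dC/dt = 0: 0.0158H* = 0.383, so H* = 24.2.
From dB/dt = 0: 1.26(1 - B*/224) = 0.0391·24.2, giving B* = 224·(1 - 0.752) = 55.5.
From dH/dt = 0: 0.00696·55.5 - 0.239 = 0.0332C*, so C* = 0.147/0.0332 = 4.44.

B* ≈ 55.5, H* ≈ 24.2, C* ≈ 4.44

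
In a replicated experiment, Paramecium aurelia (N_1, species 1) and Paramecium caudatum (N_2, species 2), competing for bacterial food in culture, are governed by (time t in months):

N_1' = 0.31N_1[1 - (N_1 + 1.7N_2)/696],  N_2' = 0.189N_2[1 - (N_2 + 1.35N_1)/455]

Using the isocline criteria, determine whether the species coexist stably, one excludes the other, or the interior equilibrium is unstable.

unstable coexistence (outcome depends on initial conditions)

Compare the nullcline intercepts: K1/α12 = 696/1.7 = 409 < K2 = 455; K2/α21 = 455/1.35 = 337 < K1 = 696.
Since both are reversed, neither can invade when rare; the interior point is a saddle.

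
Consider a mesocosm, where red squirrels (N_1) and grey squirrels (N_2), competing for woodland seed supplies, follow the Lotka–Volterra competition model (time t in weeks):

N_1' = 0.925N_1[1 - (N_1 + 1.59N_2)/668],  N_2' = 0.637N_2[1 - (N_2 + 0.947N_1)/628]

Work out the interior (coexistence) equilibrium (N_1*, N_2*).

Setting both brackets to zero gives the nullclines N_1 + 1.59N_2 = 668 and 0.947N_1 + N_2 = 628.
Substituting N_2 = 628 - 0.947N_1 into the first: N_1(1 - 1.59·0.947) = 668 - 1.59·628.
So N_1* = -331/-0.506 = 654, and then N_2* = 628 - 0.947·654 = 9.09.

N_1* ≈ 654, N_2* ≈ 9.09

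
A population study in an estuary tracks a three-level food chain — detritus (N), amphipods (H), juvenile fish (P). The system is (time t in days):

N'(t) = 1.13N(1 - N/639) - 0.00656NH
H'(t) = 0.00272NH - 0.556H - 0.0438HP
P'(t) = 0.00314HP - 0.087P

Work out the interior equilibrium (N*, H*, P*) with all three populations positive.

N* ≈ 536, H* ≈ 27.7, P* ≈ 20.6

From dP/dt = 0: 0.00314H* = 0.087, so H* = 27.7.
From dN/dt = 0: 1.13(1 - N*/639) = 0.00656·27.7, giving N* = 639·(1 - 0.161) = 536.
From dH/dt = 0: 0.00272·536 - 0.556 = 0.0438P*, so P* = 0.903/0.0438 = 20.6.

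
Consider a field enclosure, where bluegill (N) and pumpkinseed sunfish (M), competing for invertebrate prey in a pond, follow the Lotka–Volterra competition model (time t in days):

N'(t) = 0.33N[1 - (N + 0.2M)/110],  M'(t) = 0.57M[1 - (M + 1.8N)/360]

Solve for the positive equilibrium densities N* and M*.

Setting both brackets to zero gives the nullclines N + 0.2M = 110 and 1.8N + M = 360.
Substituting M = 360 - 1.8N into the first: N(1 - 0.2·1.8) = 110 - 0.2·360.
So N* = 38/0.64 = 59.4, and then M* = 360 - 1.8·59.4 = 253.

N* ≈ 59.4, M* ≈ 253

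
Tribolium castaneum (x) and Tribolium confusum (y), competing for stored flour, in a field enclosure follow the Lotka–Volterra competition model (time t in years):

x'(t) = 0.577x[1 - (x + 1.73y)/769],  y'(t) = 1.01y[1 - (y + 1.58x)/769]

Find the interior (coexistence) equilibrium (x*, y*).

x* ≈ 324, y* ≈ 257

Setting both brackets to zero gives the nullclines x + 1.73y = 769 and 1.58x + y = 769.
Substituting y = 769 - 1.58x into the first: x(1 - 1.73·1.58) = 769 - 1.73·769.
So x* = -561/-1.73 = 324, and then y* = 769 - 1.58·324 = 257.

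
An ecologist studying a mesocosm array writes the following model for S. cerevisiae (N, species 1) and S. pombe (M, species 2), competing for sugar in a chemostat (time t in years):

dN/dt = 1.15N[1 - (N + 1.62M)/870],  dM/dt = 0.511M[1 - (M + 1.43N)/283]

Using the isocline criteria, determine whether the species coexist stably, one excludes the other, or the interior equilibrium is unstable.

species 1 excludes species 2

Compare the nullcline intercepts: K1/α12 = 870/1.62 = 537 > K2 = 283; K2/α21 = 283/1.43 = 198 < K1 = 870.
Since the inequalities point opposite ways, species 1 can invade but species 2 cannot.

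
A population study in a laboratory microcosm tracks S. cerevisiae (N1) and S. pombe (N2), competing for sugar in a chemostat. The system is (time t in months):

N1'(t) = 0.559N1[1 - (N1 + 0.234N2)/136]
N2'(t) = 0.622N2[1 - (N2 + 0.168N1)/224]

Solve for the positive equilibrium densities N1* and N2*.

N1* ≈ 87, N2* ≈ 209

Setting both brackets to zero gives the nullclines N1 + 0.234N2 = 136 and 0.168N1 + N2 = 224.
Substituting N2 = 224 - 0.168N1 into the first: N1(1 - 0.234·0.168) = 136 - 0.234·224.
So N1* = 83.6/0.961 = 87, and then N2* = 224 - 0.168·87 = 209.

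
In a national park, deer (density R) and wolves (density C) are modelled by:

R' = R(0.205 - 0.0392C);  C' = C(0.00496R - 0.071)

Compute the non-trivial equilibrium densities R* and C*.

Set dC/dt = 0 with C > 0: 0.00496R - 0.071 = 0, so R* = 0.071/0.00496 = 14.3.
Set dR/dt = 0 with R > 0: 0.205 - 0.0392C = 0, so C* = 0.205/0.0392 = 5.23.

R* ≈ 14.3, C* ≈ 5.23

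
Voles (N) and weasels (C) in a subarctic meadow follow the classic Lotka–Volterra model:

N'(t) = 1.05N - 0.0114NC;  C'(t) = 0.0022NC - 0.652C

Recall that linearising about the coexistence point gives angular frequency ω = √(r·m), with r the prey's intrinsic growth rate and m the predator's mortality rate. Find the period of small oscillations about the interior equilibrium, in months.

Here r = 1.05 and m = 0.652, so r·m = 0.685.
ω = √0.685 = 0.827 per month, hence T = 2π/ω ≈ 7.59 months.

T ≈ 7.59 months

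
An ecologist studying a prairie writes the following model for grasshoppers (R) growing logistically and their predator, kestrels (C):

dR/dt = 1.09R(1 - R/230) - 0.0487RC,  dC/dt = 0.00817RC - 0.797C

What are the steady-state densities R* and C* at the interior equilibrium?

R* ≈ 97.6, C* ≈ 12.9

From dC/dt = 0 with C > 0: 0.00817R* = 0.797, so R* = 97.6.
Substitute into dR/dt = 0: 1.09(1 - 97.6/230) = 0.0487C*.
The bracket is 0.576, giving C* = 0.628/0.0487 = 12.9.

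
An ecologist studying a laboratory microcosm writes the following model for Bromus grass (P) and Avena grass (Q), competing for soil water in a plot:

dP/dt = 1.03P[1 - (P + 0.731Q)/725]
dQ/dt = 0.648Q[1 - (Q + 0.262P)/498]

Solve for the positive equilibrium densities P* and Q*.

P* ≈ 446, Q* ≈ 381

Setting both brackets to zero gives the nullclines P + 0.731Q = 725 and 0.262P + Q = 498.
Substituting Q = 498 - 0.262P into the first: P(1 - 0.731·0.262) = 725 - 0.731·498.
So P* = 361/0.808 = 446, and then Q* = 498 - 0.262·446 = 381.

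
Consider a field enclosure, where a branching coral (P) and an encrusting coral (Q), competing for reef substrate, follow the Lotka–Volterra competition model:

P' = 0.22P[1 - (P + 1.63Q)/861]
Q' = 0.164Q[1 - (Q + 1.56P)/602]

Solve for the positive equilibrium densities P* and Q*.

Setting both brackets to zero gives the nullclines P + 1.63Q = 861 and 1.56P + Q = 602.
Substituting Q = 602 - 1.56P into the first: P(1 - 1.63·1.56) = 861 - 1.63·602.
So P* = -120/-1.54 = 77.9, and then Q* = 602 - 1.56·77.9 = 480.

P* ≈ 77.9, Q* ≈ 480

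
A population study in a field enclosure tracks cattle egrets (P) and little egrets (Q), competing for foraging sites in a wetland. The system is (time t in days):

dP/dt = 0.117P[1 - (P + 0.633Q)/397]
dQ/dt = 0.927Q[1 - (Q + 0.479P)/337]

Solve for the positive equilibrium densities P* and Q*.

P* ≈ 264, Q* ≈ 211

Setting both brackets to zero gives the nullclines P + 0.633Q = 397 and 0.479P + Q = 337.
Substituting Q = 337 - 0.479P into the first: P(1 - 0.633·0.479) = 397 - 0.633·337.
So P* = 184/0.697 = 264, and then Q* = 337 - 0.479·264 = 211.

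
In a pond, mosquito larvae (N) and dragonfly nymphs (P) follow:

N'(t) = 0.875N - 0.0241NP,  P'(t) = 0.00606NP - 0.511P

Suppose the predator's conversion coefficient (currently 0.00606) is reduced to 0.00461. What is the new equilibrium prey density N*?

N* ≈ 111

At the interior fixed point, setting dP/dt = 0 with P > 0 fixes N* = (predator death rate)/(NP coefficient) — independent of the other coefficients.
With the change, N* = 0.511/0.00461 = 111; it rises from 84.3.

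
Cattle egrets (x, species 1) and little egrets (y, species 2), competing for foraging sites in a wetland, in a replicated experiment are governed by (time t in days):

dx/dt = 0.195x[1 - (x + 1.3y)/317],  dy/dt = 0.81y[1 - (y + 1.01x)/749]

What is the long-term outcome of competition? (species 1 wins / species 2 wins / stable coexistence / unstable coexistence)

Compare the nullcline intercepts: K1/α12 = 317/1.3 = 244 < K2 = 749; K2/α21 = 749/1.01 = 742 > K1 = 317.
Since the inequalities point opposite ways, species 2 can invade but species 1 cannot.

species 2 excludes species 1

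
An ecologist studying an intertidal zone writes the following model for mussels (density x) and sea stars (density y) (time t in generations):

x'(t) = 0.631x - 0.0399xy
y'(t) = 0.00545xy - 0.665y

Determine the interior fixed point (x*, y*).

x* ≈ 122, y* ≈ 15.8

Set dy/dt = 0 with y > 0: 0.00545x - 0.665 = 0, so x* = 0.665/0.00545 = 122.
Set dx/dt = 0 with x > 0: 0.631 - 0.0399y = 0, so y* = 0.631/0.0399 = 15.8.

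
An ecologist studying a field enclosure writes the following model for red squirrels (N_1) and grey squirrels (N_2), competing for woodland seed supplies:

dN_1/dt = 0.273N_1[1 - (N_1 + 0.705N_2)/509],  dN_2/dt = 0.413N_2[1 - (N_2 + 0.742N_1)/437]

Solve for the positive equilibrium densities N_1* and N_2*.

Setting both brackets to zero gives the nullclines N_1 + 0.705N_2 = 509 and 0.742N_1 + N_2 = 437.
Substituting N_2 = 437 - 0.742N_1 into the first: N_1(1 - 0.705·0.742) = 509 - 0.705·437.
So N_1* = 201/0.477 = 421, and then N_2* = 437 - 0.742·421 = 124.

N_1* ≈ 421, N_2* ≈ 124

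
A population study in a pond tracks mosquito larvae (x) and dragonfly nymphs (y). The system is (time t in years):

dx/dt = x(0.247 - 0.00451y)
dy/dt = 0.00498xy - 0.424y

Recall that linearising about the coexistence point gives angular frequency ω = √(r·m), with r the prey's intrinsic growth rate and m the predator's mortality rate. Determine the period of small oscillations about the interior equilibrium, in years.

Here r = 0.247 and m = 0.424, so r·m = 0.105.
ω = √0.105 = 0.324 per year, hence T = 2π/ω ≈ 19.4 years.

T ≈ 19.4 years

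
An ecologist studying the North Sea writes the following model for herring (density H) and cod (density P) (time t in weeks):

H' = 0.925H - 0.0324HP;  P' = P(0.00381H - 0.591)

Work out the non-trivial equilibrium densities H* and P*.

H* ≈ 155, P* ≈ 28.5

Set dP/dt = 0 with P > 0: 0.00381H - 0.591 = 0, so H* = 0.591/0.00381 = 155.
Set dH/dt = 0 with H > 0: 0.925 - 0.0324P = 0, so P* = 0.925/0.0324 = 28.5.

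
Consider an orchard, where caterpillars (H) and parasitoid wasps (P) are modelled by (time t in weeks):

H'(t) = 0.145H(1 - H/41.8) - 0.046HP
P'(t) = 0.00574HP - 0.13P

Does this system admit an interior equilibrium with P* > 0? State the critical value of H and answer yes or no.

Threshold H = 22.6; K > 22.6, so yes, the predator persists.

The predator equation gives dP/dt > 0 only when H > 0.13/0.00574 = 22.6.
Without the predator, H → K = 41.8. Since 41.8 > 22.6, the predator can invade and persist.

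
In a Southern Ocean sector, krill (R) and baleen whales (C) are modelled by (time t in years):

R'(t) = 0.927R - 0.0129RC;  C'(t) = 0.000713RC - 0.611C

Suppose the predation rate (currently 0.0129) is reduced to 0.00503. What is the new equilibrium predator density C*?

At the interior fixed point, setting dR/dt = 0 with R > 0 fixes C* = (prey growth rate)/(RC coefficient) — independent of the other coefficients.
With the change, C* = 0.927/0.00503 = 184; it rises from 71.9.

C* ≈ 184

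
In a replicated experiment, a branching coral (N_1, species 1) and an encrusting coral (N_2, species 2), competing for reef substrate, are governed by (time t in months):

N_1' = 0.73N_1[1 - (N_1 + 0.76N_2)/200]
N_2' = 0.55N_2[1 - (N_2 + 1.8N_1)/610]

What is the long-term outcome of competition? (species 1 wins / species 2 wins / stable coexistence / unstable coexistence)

species 2 excludes species 1

Compare the nullcline intercepts: K1/α12 = 200/0.76 = 263 < K2 = 610; K2/α21 = 610/1.8 = 339 > K1 = 200.
Since the inequalities point opposite ways, species 2 can invade but species 1 cannot.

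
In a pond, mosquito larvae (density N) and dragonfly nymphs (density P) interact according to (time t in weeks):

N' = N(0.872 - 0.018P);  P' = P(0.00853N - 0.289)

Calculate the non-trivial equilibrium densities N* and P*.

N* ≈ 33.9, P* ≈ 48.4

Set dP/dt = 0 with P > 0: 0.00853N - 0.289 = 0, so N* = 0.289/0.00853 = 33.9.
Set dN/dt = 0 with N > 0: 0.872 - 0.018P = 0, so P* = 0.872/0.018 = 48.4.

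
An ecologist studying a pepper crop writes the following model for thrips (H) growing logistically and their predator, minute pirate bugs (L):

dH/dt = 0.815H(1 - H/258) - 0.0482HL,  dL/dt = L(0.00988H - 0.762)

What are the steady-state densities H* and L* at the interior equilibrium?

From dL/dt = 0 with L > 0: 0.00988H* = 0.762, so H* = 77.1.
Substitute into dH/dt = 0: 0.815(1 - 77.1/258) = 0.0482L*.
The bracket is 0.701, giving L* = 0.571/0.0482 = 11.9.

H* ≈ 77.1, L* ≈ 11.9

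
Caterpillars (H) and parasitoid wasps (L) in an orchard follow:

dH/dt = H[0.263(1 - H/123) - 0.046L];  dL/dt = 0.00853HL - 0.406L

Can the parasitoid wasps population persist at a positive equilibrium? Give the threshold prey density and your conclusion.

The predator equation gives dL/dt > 0 only when H > 0.406/0.00853 = 47.6.
Without the predator, H → K = 123. Since 123 > 47.6, the predator can invade and persist.

Threshold H = 47.6; K > 47.6, so yes, the predator persists.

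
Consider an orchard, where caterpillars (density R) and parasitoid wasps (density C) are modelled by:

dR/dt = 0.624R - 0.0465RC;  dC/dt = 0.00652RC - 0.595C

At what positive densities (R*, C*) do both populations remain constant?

Set dC/dt = 0 with C > 0: 0.00652R - 0.595 = 0, so R* = 0.595/0.00652 = 91.3.
Set dR/dt = 0 with R > 0: 0.624 - 0.0465C = 0, so C* = 0.624/0.0465 = 13.4.

R* ≈ 91.3, C* ≈ 13.4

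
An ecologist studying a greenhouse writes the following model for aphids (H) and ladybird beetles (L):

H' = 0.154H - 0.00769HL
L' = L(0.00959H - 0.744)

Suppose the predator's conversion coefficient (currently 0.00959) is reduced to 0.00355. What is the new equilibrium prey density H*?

H* ≈ 210

At the interior fixed point, setting dL/dt = 0 with L > 0 fixes H* = (predator death rate)/(HL coefficient) — independent of the other coefficients.
With the change, H* = 0.744/0.00355 = 210; it rises from 77.6.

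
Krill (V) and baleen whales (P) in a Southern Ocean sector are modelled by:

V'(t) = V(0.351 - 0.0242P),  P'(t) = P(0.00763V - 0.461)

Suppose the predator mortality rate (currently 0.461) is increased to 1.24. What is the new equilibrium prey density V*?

V* ≈ 163

At the interior fixed point, setting dP/dt = 0 with P > 0 fixes V* = (predator death rate)/(VP coefficient) — independent of the other coefficients.
With the change, V* = 1.24/0.00763 = 163; it rises from 60.4.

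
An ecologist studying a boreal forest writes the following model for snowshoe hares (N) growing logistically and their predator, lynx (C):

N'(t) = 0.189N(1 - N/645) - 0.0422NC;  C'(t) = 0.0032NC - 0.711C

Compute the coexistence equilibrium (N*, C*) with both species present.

From dC/dt = 0 with C > 0: 0.0032N* = 0.711, so N* = 222.
Substitute into dN/dt = 0: 0.189(1 - 222/645) = 0.0422C*.
The bracket is 0.656, giving C* = 0.124/0.0422 = 2.94.

N* ≈ 222, C* ≈ 2.94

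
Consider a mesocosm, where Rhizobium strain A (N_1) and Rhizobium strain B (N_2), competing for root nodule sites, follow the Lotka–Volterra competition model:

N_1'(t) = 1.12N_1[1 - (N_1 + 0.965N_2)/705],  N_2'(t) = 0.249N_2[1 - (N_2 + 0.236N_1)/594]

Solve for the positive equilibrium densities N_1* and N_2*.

N_1* ≈ 171, N_2* ≈ 554

Setting both brackets to zero gives the nullclines N_1 + 0.965N_2 = 705 and 0.236N_1 + N_2 = 594.
Substituting N_2 = 594 - 0.236N_1 into the first: N_1(1 - 0.965·0.236) = 705 - 0.965·594.
So N_1* = 132/0.772 = 171, and then N_2* = 594 - 0.236·171 = 554.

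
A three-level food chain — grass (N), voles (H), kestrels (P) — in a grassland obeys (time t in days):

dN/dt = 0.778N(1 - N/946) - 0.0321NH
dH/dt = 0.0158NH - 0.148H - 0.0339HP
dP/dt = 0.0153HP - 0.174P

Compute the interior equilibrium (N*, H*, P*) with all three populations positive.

From dP/dt = 0: 0.0153H* = 0.174, so H* = 11.4.
From dN/dt = 0: 0.778(1 - N*/946) = 0.0321·11.4, giving N* = 946·(1 - 0.469) = 502.
From dH/dt = 0: 0.0158·502 - 0.148 = 0.0339P*, so P* = 7.79/0.0339 = 230.

N* ≈ 502, H* ≈ 11.4, P* ≈ 230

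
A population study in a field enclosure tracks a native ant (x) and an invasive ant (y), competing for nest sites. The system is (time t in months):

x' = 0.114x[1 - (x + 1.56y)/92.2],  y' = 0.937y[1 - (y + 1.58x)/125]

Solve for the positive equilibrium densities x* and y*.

x* ≈ 70.2, y* ≈ 14.1

Setting both brackets to zero gives the nullclines x + 1.56y = 92.2 and 1.58x + y = 125.
Substituting y = 125 - 1.58x into the first: x(1 - 1.56·1.58) = 92.2 - 1.56·125.
So x* = -103/-1.46 = 70.2, and then y* = 125 - 1.58·70.2 = 14.1.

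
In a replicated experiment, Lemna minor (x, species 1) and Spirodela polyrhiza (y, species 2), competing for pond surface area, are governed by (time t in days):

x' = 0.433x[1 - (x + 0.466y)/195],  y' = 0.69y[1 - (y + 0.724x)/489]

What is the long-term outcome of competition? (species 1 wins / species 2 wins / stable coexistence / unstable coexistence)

Compare the nullcline intercepts: K1/α12 = 195/0.466 = 418 < K2 = 489; K2/α21 = 489/0.724 = 675 > K1 = 195.
Since the inequalities point opposite ways, species 2 can invade but species 1 cannot.

species 2 excludes species 1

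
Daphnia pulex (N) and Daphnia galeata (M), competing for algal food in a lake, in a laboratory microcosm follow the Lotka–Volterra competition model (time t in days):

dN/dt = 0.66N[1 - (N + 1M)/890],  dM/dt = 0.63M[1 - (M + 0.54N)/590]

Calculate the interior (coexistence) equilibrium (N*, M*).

Setting both brackets to zero gives the nullclines N + 1M = 890 and 0.54N + M = 590.
Substituting M = 590 - 0.54N into the first: N(1 - 1·0.54) = 890 - 1·590.
So N* = 300/0.46 = 652, and then M* = 590 - 0.54·652 = 238.

N* ≈ 652, M* ≈ 238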